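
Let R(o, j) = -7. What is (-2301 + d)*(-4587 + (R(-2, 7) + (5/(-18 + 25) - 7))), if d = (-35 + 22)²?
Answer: 68654664/7 ≈ 9.8078e+6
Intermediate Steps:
d = 169 (d = (-13)² = 169)
(-2301 + d)*(-4587 + (R(-2, 7) + (5/(-18 + 25) - 7))) = (-2301 + 169)*(-4587 + (-7 + (5/(-18 + 25) - 7))) = -2132*(-4587 + (-7 + (5/7 - 7))) = -2132*(-4587 + (-7 - 44/7)) = -2132*(-4587 - 93/7) = -2132*(-32202/7) = 68654664/7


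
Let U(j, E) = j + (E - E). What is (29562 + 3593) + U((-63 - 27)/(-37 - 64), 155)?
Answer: 3348745/101 ≈ 33156.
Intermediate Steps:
U(j, E) = j (U(j, E) = j + 0 = j)
(29562 + 3593) + U((-63 - 27)/(-37 - 64), 155) = (29562 + 3593) + (-63 - 27)/(-37 - 64) = 33155 - 90/(-101) = 33155 - 90*(-1/101) = 33155 + 90/101 = 3348745/101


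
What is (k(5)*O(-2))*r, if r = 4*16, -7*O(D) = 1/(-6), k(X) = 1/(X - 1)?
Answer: 8/21 ≈ 0.38095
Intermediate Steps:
k(X) = 1/(-1 + X)
O(D) = 1/42 (O(D) = -⅐/(-6) = -⅐*(-⅙) = 1/42)
r = 64
(k(5)*O(-2))*r = ((1/42)/(-1 + 5))*64 = ((1/42)/4)*64 = ((¼)*(1/42))*64 = (1/168)*64 = 8/21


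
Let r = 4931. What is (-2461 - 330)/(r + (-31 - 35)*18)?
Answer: -2791/3743 ≈ -0.74566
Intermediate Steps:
(-2461 - 330)/(r + (-31 - 35)*18) = (-2461 - 330)/(4931 + (-31 - 35)*18) = -2791/(4931 - 66*18) = -2791/(4931 - 1188) = -2791/3743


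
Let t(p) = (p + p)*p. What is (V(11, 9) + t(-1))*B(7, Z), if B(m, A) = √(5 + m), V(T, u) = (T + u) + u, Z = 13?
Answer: 62*√3 ≈ 107.39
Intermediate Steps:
V(T, u) = T + 2*u
t(p) = 2*p² (t(p) = (2*p)*p = 2*p²)
(V(11, 9) + t(-1))*B(7, Z) = ((11 + 2*9) + 2*(-1)²)*√(5 + 7) = ((11 + 18) + 2*1)*√12 = (29 + 2)*(2*√3) = 31*(2*√3) = 62*√3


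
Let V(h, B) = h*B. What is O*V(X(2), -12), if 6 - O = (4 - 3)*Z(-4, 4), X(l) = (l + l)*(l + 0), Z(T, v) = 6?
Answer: 0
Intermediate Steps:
X(l) = 2*l² (X(l) = (2*l)*l = 2*l²)
V(h, B) = B*h
O = 0 (O = 6 - (4 - 3)*6 = 6 - 6 = 0)
O*V(X(2), -12) = 0*(-24*2²) = 0*(-24*4) = 0*(-12*8) = 0*(-96) = 0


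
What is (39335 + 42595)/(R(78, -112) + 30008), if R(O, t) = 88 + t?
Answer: 40965/14992 ≈ 2.7325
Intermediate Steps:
(39335 + 42595)/(R(78, -112) + 30008) = (39335 + 42595)/((88 - 112) + 30008) = 81930/(-24 + 30008) = 81930/29984 = 81930*(1/29984) = 40965/14992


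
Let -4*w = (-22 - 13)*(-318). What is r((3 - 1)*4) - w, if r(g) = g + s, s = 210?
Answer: 6001/2 ≈ 3000.5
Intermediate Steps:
r(g) = 210 + g (r(g) = g + 210 = 210 + g)
w = -5565/2 (w = -(-22 - 13)*(-318)/4 = -(-35)*(-318)/4 = -1/4*11130 = -5565/2 ≈ -2782.5)
r((3 - 1)*4) - w = (210 + (3 - 1)*4) - 1*(-5565/2) = (210 + 2*4) + 5565/2 = (210 + 8) + 5565/2 = 218 + 5565/2 = 6001/2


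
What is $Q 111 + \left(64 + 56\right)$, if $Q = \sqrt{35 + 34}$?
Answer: $120 + 111 \sqrt{69} \approx 1042.0$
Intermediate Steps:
$Q = \sqrt{69} \approx 8.3066$
$Q 111 + \left(64 + 56\right) = \sqrt{69} \cdot 111 + \left(64 + 56\right) = 111 \sqrt{69} + 120 = 120 + 111 \sqrt{69}$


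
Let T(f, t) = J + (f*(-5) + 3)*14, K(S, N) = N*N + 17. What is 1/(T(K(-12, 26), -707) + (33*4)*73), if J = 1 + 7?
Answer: -1/38824 ≈ -2.5757e-5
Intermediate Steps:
J = 8
K(S, N) = 17 + N**2 (K(S, N) = N**2 + 17 = 17 + N**2)
T(f, t) = 50 - 70*f (T(f, t) = 8 + (f*(-5) + 3)*14 = 8 + (-5*f + 3)*14 = 8 + (3 - 5*f)*14 = 8 + (42 - 70*f) = 50 - 70*f)
1/(T(K(-12, 26), -707) + (33*4)*73) = 1/((50 - 70*(17 + 26**2)) + (33*4)*73) = 1/((50 - 70*(17 + 676)) + 132*73) = 1/((50 - 70*693) + 9636) = 1/((50 - 48510) + 9636) = 1/(-48460 + 9636) = 1/(-38824) = -1/38824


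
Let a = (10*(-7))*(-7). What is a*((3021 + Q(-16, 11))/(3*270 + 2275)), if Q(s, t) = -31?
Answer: 293020/617 ≈ 474.91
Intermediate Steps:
a = 490 (a = -70*(-7) = 490)
a*((3021 + Q(-16, 11))/(3*270 + 2275)) = 490*((3021 - 31)/(3*270 + 2275)) = 490*(2990/(810 + 2275)) = 490*(2990/3085) = 490*(2990*(1/3085)) = 490*(598/617) = 293020/617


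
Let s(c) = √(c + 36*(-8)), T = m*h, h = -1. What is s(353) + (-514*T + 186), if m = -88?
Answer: -45046 + √65 ≈ -45038.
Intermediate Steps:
T = 88 (T = -88*(-1) = 88)
s(c) = √(-288 + c) (s(c) = √(c - 288) = √(-288 + c))
s(353) + (-514*T + 186) = √(-288 + 353) + (-514*88 + 186) = √65 + (-45232 + 186) = √65 - 45046 = -45046 + √65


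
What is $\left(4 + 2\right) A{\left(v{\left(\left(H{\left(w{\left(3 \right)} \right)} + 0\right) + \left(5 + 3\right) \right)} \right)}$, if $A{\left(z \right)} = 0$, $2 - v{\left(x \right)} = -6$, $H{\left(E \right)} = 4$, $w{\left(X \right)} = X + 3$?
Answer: $0$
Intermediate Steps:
$w{\left(X \right)} = 3 + X$
$v{\left(x \right)} = 8$ ($v{\left(x \right)} = 2 - -6 = 2 + 6 = 8$)
$\left(4 + 2\right) A{\left(v{\left(\left(H{\left(w{\left(3 \right)} \right)} + 0\right) + \left(5 + 3\right) \right)} \right)} = \left(4 + 2\right) 0 = 6 \cdot 0 = 0$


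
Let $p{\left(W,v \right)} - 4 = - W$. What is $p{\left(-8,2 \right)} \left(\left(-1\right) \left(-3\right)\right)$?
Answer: $36$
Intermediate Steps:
$p{\left(W,v \right)} = 4 - W$
$p{\left(-8,2 \right)} \left(\left(-1\right) \left(-3\right)\right) = \left(4 - -8\right) \left(\left(-1\right) \left(-3\right)\right) = \left(4 + 8\right) 3 = 12 \cdot 3 = 36$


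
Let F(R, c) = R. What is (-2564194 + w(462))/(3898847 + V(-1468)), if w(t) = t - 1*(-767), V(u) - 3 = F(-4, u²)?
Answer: -2562965/3898846 ≈ -0.65736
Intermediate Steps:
V(u) = -1 (V(u) = 3 - 4 = -1)
w(t) = 767 + t (w(t) = t + 767 = 767 + t)
(-2564194 + w(462))/(3898847 + V(-1468)) = (-2564194 + (767 + 462))/(3898847 - 1) = (-2564194 + 1229)/3898846 = -2562965*1/3898846 = -2562965/3898846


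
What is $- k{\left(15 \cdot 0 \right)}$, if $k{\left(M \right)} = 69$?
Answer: $-69$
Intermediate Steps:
$- k{\left(15 \cdot 0 \right)} = \left(-1\right) 69 = -69$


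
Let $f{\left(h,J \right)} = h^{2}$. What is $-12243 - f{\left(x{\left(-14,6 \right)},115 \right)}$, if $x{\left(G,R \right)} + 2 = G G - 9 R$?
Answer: $-31843$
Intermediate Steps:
$x{\left(G,R \right)} = -2 + G^{2} - 9 R$ ($x{\left(G,R \right)} = -2 + \left(G G - 9 R\right) = -2 + \left(G^{2} - 9 R\right) = -2 + G^{2} - 9 R$)
$-12243 - f{\left(x{\left(-14,6 \right)},115 \right)} = -12243 - \left(-2 + \left(-14\right)^{2} - 54\right)^{2} = -12243 - \left(-2 + 196 - 54\right)^{2} = -12243 - 140^{2} = -12243 - 19600 = -31843$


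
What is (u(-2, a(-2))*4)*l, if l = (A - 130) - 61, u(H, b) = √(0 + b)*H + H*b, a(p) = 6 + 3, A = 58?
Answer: 12768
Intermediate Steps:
a(p) = 9
u(H, b) = H*b + H*√b (u(H, b) = √b*H + H*b = H*√b + H*b = H*b + H*√b)
l = -133 (l = (58 - 130) - 61 = -72 - 61 = -133)
(u(-2, a(-2))*4)*l = (-2*(9 + √9)*4)*(-133) = (-2*(9 + 3)*4)*(-133) = (-2*12*4)*(-133) = -24*4*(-133) = -96*(-133) = 12768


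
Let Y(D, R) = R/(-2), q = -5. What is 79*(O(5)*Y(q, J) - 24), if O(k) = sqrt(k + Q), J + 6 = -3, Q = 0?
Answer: -1896 + 711*sqrt(5)/2 ≈ -1101.1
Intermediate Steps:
J = -9 (J = -6 - 3 = -9)
Y(D, R) = -R/2 (Y(D, R) = R*(-1/2) = -R/2)
O(k) = sqrt(k) (O(k) = sqrt(k + 0) = sqrt(k))
79*(O(5)*Y(q, J) - 24) = 79*(sqrt(5)*(-1/2*(-9)) - 24) = 79*(sqrt(5)*(9/2) - 24) = 79*(9*sqrt(5)/2 - 24) = 79*(-24 + 9*sqrt(5)/2) = -1896 + 711*sqrt(5)/2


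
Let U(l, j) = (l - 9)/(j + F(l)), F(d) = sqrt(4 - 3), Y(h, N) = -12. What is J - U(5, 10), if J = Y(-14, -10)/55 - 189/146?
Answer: -9227/8030 ≈ -1.1491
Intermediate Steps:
F(d) = 1 (F(d) = sqrt(1) = 1)
J = -12147/8030 (J = -12/55 - 189/146 = -12147/8030 ≈ -1.5127)
U(l, j) = (-9 + l)/(1 + j) (U(l, j) = (l - 9)/(j + 1) = (-9 + l)/(1 + j))
J - U(5, 10) = -12147/8030 - (-9 + 5)/(1 + 10) = -12147/8030 - (-4)/11 = -12147/8030 - 1*(-4/11) = -12147/8030 + 4/11 = -9227/8030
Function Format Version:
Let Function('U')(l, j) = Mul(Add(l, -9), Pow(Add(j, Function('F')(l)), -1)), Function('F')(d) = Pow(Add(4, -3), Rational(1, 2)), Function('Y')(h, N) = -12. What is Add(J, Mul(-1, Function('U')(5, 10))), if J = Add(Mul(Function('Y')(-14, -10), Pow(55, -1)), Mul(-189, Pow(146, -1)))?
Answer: Rational(-9227, 8030) ≈ -1.1491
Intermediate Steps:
Function('F')(d) = 1 (Function('F')(d) = Pow(1, Rational(1, 2)) = 1)
J = Rational(-12147, 8030) (J = Add(Mul(-12, Pow(55, -1)), Mul(-189, Pow(146, -1))) = Add(Mul(-12, Rational(1, 55)), Mul(-189, Rational(1, 146))) = Add(Rational(-12, 55), Rational(-189, 146)) = Rational(-12147, 8030) ≈ -1.5127)
Function('U')(l, j) = Mul(Pow(Add(1, j), -1), Add(-9, l)) (Function('U')(l, j) = Mul(Add(l, -9), Pow(Add(j, 1), -1)) = Mul(Add(-9, l), Pow(Add(1, j), -1)) = Mul(Pow(Add(1, j), -1), Add(-9, l)))
Add(J, Mul(-1, Function('U')(5, 10))) = Add(Rational(-12147, 8030), Mul(-1, Mul(Pow(Add(1, 10), -1), Add(-9, 5)))) = Add(Rational(-12147, 8030), Mul(-1, Mul(Pow(11, -1), -4))) = Add(Rational(-12147, 8030), Mul(-1, Mul(Rational(1, 11), -4))) = Add(Rational(-12147, 8030), Mul(-1, Rational(-4, 11))) = Add(Rational(-12147, 8030), Rational(4, 11)) = Rational(-9227, 8030)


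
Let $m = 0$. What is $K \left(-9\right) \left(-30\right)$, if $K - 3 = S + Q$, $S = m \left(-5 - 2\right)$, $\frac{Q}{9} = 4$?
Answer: $10530$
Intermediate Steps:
$Q = 36$ ($Q = 9 \cdot 4 = 36$)
$S = 0$ ($S = 0 \left(-5 - 2\right) = 0 \left(-7\right) = 0$)
$K = 39$ ($K = 3 + \left(0 + 36\right) = 3 + 36 = 39$)
$K \left(-9\right) \left(-30\right) = 39 \left(-9\right) \left(-30\right) = \left(-351\right) \left(-30\right) = 10530$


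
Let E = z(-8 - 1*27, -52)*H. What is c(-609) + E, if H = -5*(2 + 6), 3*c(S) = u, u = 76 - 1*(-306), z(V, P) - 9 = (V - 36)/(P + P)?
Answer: -10139/39 ≈ -259.97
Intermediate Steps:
z(V, P) = 9 + (-36 + V)/(2*P) (z(V, P) = 9 + (V - 36)/(P + P) = 9 + (-36 + V)/((2*P)) = 9 + (-36 + V)*(1/(2*P)) = 9 + (-36 + V)/(2*P))
u = 382 (u = 76 + 306 = 382)
c(S) = 382/3 (c(S) = (1/3)*382 = 382/3)
H = -40 (H = -5*8 = -40)
E = -5035/13 (E = ((1/2)*(-36 + (-8 - 1*27) + 18*(-52))/(-52))*(-40) = ((1/2)*(-1/52)*(-36 + (-8 - 27) - 936))*(-40) = ((1/2)*(-1/52)*(-36 - 35 - 936))*(-40) = ((1/2)*(-1/52)*(-1007))*(-40) = (1007/104)*(-40) = -5035/13 ≈ -387.31)
c(-609) + E = 382/3 - 5035/13 = -10139/39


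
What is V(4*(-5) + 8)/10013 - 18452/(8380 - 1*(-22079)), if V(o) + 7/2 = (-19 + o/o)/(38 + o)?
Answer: -369775139/609971934 ≈ -0.60622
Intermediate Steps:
V(o) = -7/2 - 18/(38 + o) (V(o) = -7/2 + (-19 + o/o)/(38 + o) = -7/2 + (-19 + 1)/(38 + o) = -7/2 - 18/(38 + o))
V(4*(-5) + 8)/10013 - 18452/(8380 - 1*(-22079)) = ((-302 - 7*(4*(-5) + 8))/(2*(38 + (4*(-5) + 8))))/10013 - 18452/(8380 - 1*(-22079)) = ((-302 - 7*(-20 + 8))/(2*(38 + (-20 + 8))))*(1/10013) - 18452/(8380 + 22079) = ((-302 - 7*(-12))/(2*(38 - 12)))*(1/10013) - 18452/30459 = ((½)*(-302 + 84)/26)*(1/10013) - 18452*1/30459 = ((½)*(1/26)*(-218))*(1/10013) - 18452/30459 = -109/26*1/10013 - 18452/30459 = -109/260338 - 18452/30459 = -369775139/609971934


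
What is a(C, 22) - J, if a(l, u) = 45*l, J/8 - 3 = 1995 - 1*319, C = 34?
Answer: -11902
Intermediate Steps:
J = 13432 (J = 24 + 8*(1995 - 1*319) = 24 + 8*(1995 - 319) = 24 + 8*1676 = 24 + 13408 = 13432)
a(C, 22) - J = 45*34 - 1*13432 = 1530 - 13432 = -11902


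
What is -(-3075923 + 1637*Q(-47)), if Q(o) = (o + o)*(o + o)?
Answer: -11388609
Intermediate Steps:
Q(o) = 4*o**2 (Q(o) = (2*o)*(2*o) = 4*o**2)
-(-3075923 + 1637*Q(-47)) = -1637/(1/(4*(-47)**2 - 1879)) = -1637/(1/(4*2209 - 1879)) = -1637/(1/(8836 - 1879)) = -1637/(1/6957) = -1637/1/6957 = -1637*6957 = -11388609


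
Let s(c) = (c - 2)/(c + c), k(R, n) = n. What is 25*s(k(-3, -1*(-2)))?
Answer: 0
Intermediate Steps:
s(c) = (-2 + c)/(2*c) (s(c) = (-2 + c)/((2*c)) = (-2 + c)*(1/(2*c)) = (-2 + c)/(2*c))
25*s(k(-3, -1*(-2))) = 25*((-2 - 1*(-2))/(2*((-1*(-2))))) = 25*((½)*(-2 + 2)/2) = 25*((½)*(½)*0) = 25*0 = 0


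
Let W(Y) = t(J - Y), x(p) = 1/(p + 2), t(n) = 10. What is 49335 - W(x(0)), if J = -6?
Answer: 49325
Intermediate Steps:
x(p) = 1/(2 + p)
W(Y) = 10
49335 - W(x(0)) = 49335 - 1*10 = 49335 - 10 = 49325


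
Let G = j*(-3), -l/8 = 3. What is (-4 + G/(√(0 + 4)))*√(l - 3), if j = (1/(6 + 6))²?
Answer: -385*I*√3/32 ≈ -20.839*I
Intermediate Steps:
l = -24 (l = -8*3 = -24)
j = 1/144 (j = (1/12)² = 1/144 ≈ 0.0069444)
G = -1/48 (G = (1/144)*(-3) = -1/48 ≈ -0.020833)
(-4 + G/(√(0 + 4)))*√(l - 3) = (-4 - 1/(48*√(0 + 4)))*√(-24 - 3) = (-4 - 1/(48*(√4)))*√(-27) = (-4 - 1/48/2)*(3*I*√3) = (-4 - 1/48*½)*(3*I*√3) = (-4 - 1/96)*(3*I*√3) = -385*I*√3/32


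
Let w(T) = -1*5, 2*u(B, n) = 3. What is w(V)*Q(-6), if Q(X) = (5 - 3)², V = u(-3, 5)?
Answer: -20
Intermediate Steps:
u(B, n) = 3/2 (u(B, n) = (½)*3 = 3/2)
V = 3/2 ≈ 1.5000
Q(X) = 4 (Q(X) = 2² = 4)
w(T) = -5
w(V)*Q(-6) = -5*4 = -20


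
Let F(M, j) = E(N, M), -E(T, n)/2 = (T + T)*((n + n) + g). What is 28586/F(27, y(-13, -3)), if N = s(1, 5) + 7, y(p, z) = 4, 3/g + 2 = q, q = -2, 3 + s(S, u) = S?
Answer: -28586/1065 ≈ -26.841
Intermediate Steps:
s(S, u) = -3 + S
g = -3/4 (g = 3/(-2 - 2) = 3/(-4) = 3*(-1/4) = -3/4 ≈ -0.75000)
N = 5 (N = (-3 + 1) + 7 = -2 + 7 = 5)
E(T, n) = -4*T*(-3/4 + 2*n) (E(T, n) = -2*(T + T)*((n + n) - 3/4) = -2*2*T*(2*n - 3/4) = -2*2*T*(-3/4 + 2*n) = -4*T*(-3/4 + 2*n))
F(M, j) = 15 - 40*M (F(M, j) = 5*(3 - 8*M) = 15 - 40*M)
28586/F(27, y(-13, -3)) = 28586/(15 - 40*27) = 28586/(15 - 1080) = 28586/(-1065) = 28586*(-1/1065) = -28586/1065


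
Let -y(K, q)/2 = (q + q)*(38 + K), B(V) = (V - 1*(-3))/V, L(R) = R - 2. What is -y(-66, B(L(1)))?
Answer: 224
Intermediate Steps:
L(R) = -2 + R
B(V) = (3 + V)/V (B(V) = (V + 3)/V = (3 + V)/V)
y(K, q) = -4*q*(38 + K) (y(K, q) = -2*(q + q)*(38 + K) = -2*2*q*(38 + K) = -4*q*(38 + K))
-y(-66, B(L(1))) = -(-4)*(3 + (-2 + 1))/(-2 + 1)*(38 - 66) = -(-4)*(3 - 1)/(-1)*(-28) = -(-4)*(-1*2)*(-28) = -(-4)*(-2)*(-28) = -1*(-224) = 224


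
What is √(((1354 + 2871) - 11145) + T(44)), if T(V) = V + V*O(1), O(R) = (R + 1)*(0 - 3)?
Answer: 2*I*√1785 ≈ 84.499*I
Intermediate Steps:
O(R) = -3 - 3*R (O(R) = (1 + R)*(-3) = -3 - 3*R)
T(V) = -5*V (T(V) = V + V*(-3 - 3*1) = V + V*(-3 - 3) = V + V*(-6) = V - 6*V = -5*V)
√(((1354 + 2871) - 11145) + T(44)) = √(((1354 + 2871) - 11145) - 5*44) = √((4225 - 11145) - 220) = √(-6920 - 220) = √(-7140) = 2*I*√1785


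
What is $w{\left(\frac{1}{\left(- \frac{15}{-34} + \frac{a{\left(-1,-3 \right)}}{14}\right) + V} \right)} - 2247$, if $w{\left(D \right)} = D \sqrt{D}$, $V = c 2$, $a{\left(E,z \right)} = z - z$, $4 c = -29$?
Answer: $-2247 - \frac{17 i \sqrt{4063}}{57121} \approx -2247.0 - 0.01897 i$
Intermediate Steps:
$c = - \frac{29}{4}$ ($c = \frac{1}{4} \left(-29\right) = - \frac{29}{4} \approx -7.25$)
$a{\left(E,z \right)} = 0$
$V = - \frac{29}{2}$ ($V = \left(- \frac{29}{4}\right) 2 = - \frac{29}{2} \approx -14.5$)
$w{\left(D \right)} = D^{\frac{3}{2}}$
$w{\left(\frac{1}{\left(- \frac{15}{-34} + \frac{a{\left(-1,-3 \right)}}{14}\right) + V} \right)} - 2247 = \left(\frac{1}{\left(- \frac{15}{-34} + \frac{0}{14}\right) - \frac{29}{2}}\right)^{\frac{3}{2}} - 2247 = \left(\frac{1}{\left(\left(-15\right) \left(- \frac{1}{34}\right) + 0 \cdot \frac{1}{14}\right) - \frac{29}{2}}\right)^{\frac{3}{2}} - 2247 = \left(\frac{1}{\left(\frac{15}{34} + 0\right) - \frac{29}{2}}\right)^{\frac{3}{2}} - 2247 = \left(\frac{1}{\frac{15}{34} - \frac{29}{2}}\right)^{\frac{3}{2}} - 2247 = \left(\frac{1}{- \frac{239}{17}}\right)^{\frac{3}{2}} - 2247 = \left(- \frac{17}{239}\right)^{\frac{3}{2}} - 2247 = - \frac{17 i \sqrt{4063}}{57121} - 2247 = -2247 - \frac{17 i \sqrt{4063}}{57121}$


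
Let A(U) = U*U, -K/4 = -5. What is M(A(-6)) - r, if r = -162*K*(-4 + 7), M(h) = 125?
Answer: 9845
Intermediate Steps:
K = 20 (K = -4*(-5) = 20)
A(U) = U**2
r = -9720 (r = -3240*(-4 + 7) = -3240*3 = -162*60 = -9720)
M(A(-6)) - r = 125 - 1*(-9720) = 125 + 9720 = 9845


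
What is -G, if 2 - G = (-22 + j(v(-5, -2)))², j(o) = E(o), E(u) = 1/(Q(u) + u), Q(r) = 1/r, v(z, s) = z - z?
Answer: 482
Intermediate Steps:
v(z, s) = 0
Q(r) = 1/r
E(u) = 1/(u + 1/u) (E(u) = 1/(1/u + u) = 1/(u + 1/u))
j(o) = o/(1 + o²)
G = -482 (G = 2 - (-22 + 0/(1 + 0²))² = 2 - (-22 + 0/(1 + 0))² = 2 - (-22 + 0/1)² = 2 - (-22 + 0*1)² = 2 - (-22 + 0)² = 2 - 1*(-22)² = 2 - 1*484 = 2 - 484 = -482)
-G = -1*(-482) = 482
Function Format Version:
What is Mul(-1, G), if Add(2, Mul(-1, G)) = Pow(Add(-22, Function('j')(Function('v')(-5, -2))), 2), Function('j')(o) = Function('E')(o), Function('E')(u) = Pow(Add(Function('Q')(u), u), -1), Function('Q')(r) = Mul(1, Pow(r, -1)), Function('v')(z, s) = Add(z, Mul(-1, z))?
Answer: 482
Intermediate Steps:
Function('v')(z, s) = 0
Function('Q')(r) = Pow(r, -1)
Function('E')(u) = Pow(Add(u, Pow(u, -1)), -1) (Function('E')(u) = Pow(Add(Pow(u, -1), u), -1) = Pow(Add(u, Pow(u, -1)), -1))
Function('j')(o) = Mul(o, Pow(Add(1, Pow(o, 2)), -1))
G = -482 (G = Add(2, Mul(-1, Pow(Add(-22, Mul(0, Pow(Add(1, Pow(0, 2)), -1))), 2))) = Add(2, Mul(-1, Pow(Add(-22, Mul(0, Pow(Add(1, 0), -1))), 2))) = Add(2, Mul(-1, Pow(Add(-22, Mul(0, Pow(1, -1))), 2))) = Add(2, Mul(-1, Pow(Add(-22, Mul(0, 1)), 2))) = Add(2, Mul(-1, Pow(Add(-22, 0), 2))) = Add(2, Mul(-1, Pow(-22, 2))) = Add(2, Mul(-1, 484)) = Add(2, -484) = -482)
Mul(-1, G) = Mul(-1, -482) = 482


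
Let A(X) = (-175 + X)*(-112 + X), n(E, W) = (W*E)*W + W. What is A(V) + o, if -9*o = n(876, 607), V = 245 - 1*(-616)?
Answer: -318137605/9 ≈ -3.5349e+7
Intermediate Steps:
n(E, W) = W + E*W² (n(E, W) = (E*W)*W + W = E*W² + W = W + E*W²)
V = 861 (V = 245 + 616 = 861)
o = -322761931/9 (o = -607*(1 + 876*607)/9 = -607*(1 + 531732)/9 = -607*531733/9 = -⅑*322761931 = -322761931/9 ≈ -3.5862e+7)
A(V) + o = (19600 + 861² - 287*861) - 322761931/9 = (19600 + 741321 - 247107) - 322761931/9 = 513814 - 322761931/9 = -318137605/9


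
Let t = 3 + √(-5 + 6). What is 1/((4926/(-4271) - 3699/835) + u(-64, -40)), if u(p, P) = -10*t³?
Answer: -3566285/2302334039 ≈ -0.0015490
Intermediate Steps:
t = 4 (t = 3 + √1 = 3 + 1 = 4)
u(p, P) = -640 (u(p, P) = -10*4³ = -10*64 = -640)
1/((4926/(-4271) - 3699/835) + u(-64, -40)) = 1/((4926/(-4271) - 3699/835) - 640) = 1/((4926*(-1/4271) - 3699*1/835) - 640) = 1/((-4926/4271 - 3699/835) - 640) = 1/(-19911639/3566285 - 640) = 1/(-2302334039/3566285) = -3566285/2302334039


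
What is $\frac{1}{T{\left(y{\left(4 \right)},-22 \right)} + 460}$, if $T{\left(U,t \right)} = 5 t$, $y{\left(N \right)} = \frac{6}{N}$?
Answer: $\frac{1}{350} \approx 0.0028571$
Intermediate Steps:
$\frac{1}{T{\left(y{\left(4 \right)},-22 \right)} + 460} = \frac{1}{5 \left(-22\right) + 460} = \frac{1}{-110 + 460} = \frac{1}{350}$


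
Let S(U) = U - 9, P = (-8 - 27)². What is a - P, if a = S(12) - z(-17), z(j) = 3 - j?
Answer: -1242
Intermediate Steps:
P = 1225 (P = (-35)² = 1225)
S(U) = -9 + U
a = -17 (a = (-9 + 12) - (3 - 1*(-17)) = 3 - (3 + 17) = 3 - 1*20 = 3 - 20 = -17)
a - P = -17 - 1*1225 = -17 - 1225 = -1242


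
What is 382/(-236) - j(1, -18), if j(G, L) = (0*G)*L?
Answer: -191/118 ≈ -1.6186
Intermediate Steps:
j(G, L) = 0 (j(G, L) = 0*L = 0)
382/(-236) - j(1, -18) = 382/(-236) - 1*0 = 382*(-1/236) + 0 = -191/118 + 0 = -191/118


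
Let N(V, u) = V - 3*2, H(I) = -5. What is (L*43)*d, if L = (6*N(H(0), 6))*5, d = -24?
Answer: 340560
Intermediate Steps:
N(V, u) = -6 + V (N(V, u) = V - 6 = -6 + V)
L = -330 (L = (6*(-6 - 5))*5 = (6*(-11))*5 = -66*5 = -330)
(L*43)*d = -330*43*(-24) = -14190*(-24) = 340560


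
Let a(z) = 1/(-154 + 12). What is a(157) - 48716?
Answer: -6917673/142 ≈ -48716.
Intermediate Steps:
a(z) = -1/142 (a(z) = 1/(-142) = -1/142)
a(157) - 48716 = -1/142 - 48716 = -6917673/142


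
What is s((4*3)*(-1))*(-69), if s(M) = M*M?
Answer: -9936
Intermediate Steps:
s(M) = M²
s((4*3)*(-1))*(-69) = ((4*3)*(-1))²*(-69) = (12*(-1))²*(-69) = (-12)²*(-69) = 144*(-69) = -9936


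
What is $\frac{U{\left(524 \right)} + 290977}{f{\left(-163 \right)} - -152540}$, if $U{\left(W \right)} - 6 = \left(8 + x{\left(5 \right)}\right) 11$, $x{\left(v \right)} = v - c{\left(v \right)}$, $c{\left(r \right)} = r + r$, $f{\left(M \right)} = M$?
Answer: $\frac{291016}{152377} \approx 1.9098$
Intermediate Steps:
$c{\left(r \right)} = 2 r$
$x{\left(v \right)} = - v$ ($x{\left(v \right)} = v - 2 v = - v$)
$U{\left(W \right)} = 39$ ($U{\left(W \right)} = 6 + \left(8 - 5\right) 11 = 6 + 3 \cdot 11 = 6 + 33 = 39$)
$\frac{U{\left(524 \right)} + 290977}{f{\left(-163 \right)} - -152540} = \frac{39 + 290977}{-163 - -152540} = \frac{291016}{-163 + \left(-90385 + 242925\right)} = \frac{291016}{-163 + 152540} = \frac{291016}{152377}$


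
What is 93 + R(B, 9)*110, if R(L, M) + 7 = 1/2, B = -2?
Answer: -622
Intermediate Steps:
R(L, M) = -13/2 (R(L, M) = -7 + 1/2 = -7 + ½ = -13/2)
93 + R(B, 9)*110 = 93 - 13/2*110 = 93 - 715 = -622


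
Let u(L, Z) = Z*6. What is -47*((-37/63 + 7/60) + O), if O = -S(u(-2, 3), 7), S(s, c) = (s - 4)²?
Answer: 11634991/1260 ≈ 9234.1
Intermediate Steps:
u(L, Z) = 6*Z
S(s, c) = (-4 + s)²
O = -196 (O = -(-4 + 6*3)² = -(-4 + 18)² = -1*14² = -1*196 = -196)
-47*((-37/63 + 7/60) + O) = -47*((-37/63 + 7/60) - 196) = -47*(-593/1260 - 196) = -47*(-247553/1260) = 11634991/1260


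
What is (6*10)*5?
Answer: 300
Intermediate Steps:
(6*10)*5 = 60*5 = 300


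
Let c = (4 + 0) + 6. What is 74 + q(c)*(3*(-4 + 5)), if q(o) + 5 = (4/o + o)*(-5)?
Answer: -97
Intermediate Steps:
c = 10 (c = 4 + 6 = 10)
q(o) = -5 - 20/o - 5*o (q(o) = -5 + (4/o + o)*(-5) = -5 + (o + 4/o)*(-5) = -5 + (-20/o - 5*o) = -5 - 20/o - 5*o)
74 + q(c)*(3*(-4 + 5)) = 74 + (-5 - 20/10 - 5*10)*(3*(-4 + 5)) = 74 + (-5 - 20*⅒ - 50)*(3*1) = 74 + (-5 - 2 - 50)*3 = 74 - 57*3 = 74 - 171 = -97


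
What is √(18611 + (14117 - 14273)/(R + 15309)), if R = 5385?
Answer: √221388940537/3449 ≈ 136.42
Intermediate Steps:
√(18611 + (14117 - 14273)/(R + 15309)) = √(18611 + (14117 - 14273)/(5385 + 15309)) = √(18611 - 156/20694) = √(18611 - 156*1/20694) = √(18611 - 26/3449) = √(64189313/3449) = √221388940537/3449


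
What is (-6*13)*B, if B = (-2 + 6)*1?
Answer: -312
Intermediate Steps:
B = 4 (B = 4*1 = 4)
(-6*13)*B = -6*13*4 = -78*4 = -312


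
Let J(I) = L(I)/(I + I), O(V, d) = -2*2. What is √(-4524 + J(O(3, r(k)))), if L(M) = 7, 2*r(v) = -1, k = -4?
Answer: I*√72398/4 ≈ 67.267*I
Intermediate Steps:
r(v) = -½ (r(v) = (½)*(-1) = -½)
O(V, d) = -4
J(I) = 7/(2*I) (J(I) = 7/(I + I) = 7/((2*I)) = 7*(1/(2*I)) = 7/(2*I))
√(-4524 + J(O(3, r(k)))) = √(-4524 + (7/2)/(-4)) = √(-4524 + (7/2)*(-¼)) = √(-4524 - 7/8) = √(-36199/8) = I*√72398/4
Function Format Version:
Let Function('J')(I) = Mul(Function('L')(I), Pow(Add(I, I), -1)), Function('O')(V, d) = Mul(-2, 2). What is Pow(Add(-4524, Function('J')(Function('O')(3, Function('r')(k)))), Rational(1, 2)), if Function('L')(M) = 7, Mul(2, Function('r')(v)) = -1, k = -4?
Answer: Mul(Rational(1, 4), I, Pow(72398, Rational(1, 2))) ≈ Mul(67.267, I)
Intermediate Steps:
Function('r')(v) = Rational(-1, 2) (Function('r')(v) = Mul(Rational(1, 2), -1) = Rational(-1, 2))
Function('O')(V, d) = -4
Function('J')(I) = Mul(Rational(7, 2), Pow(I, -1)) (Function('J')(I) = Mul(7, Pow(Add(I, I), -1)) = Mul(7, Pow(Mul(2, I), -1)) = Mul(7, Mul(Rational(1, 2), Pow(I, -1))) = Mul(Rational(7, 2), Pow(I, -1)))
Pow(Add(-4524, Function('J')(Function('O')(3, Function('r')(k)))), Rational(1, 2)) = Pow(Add(-4524, Mul(Rational(7, 2), Pow(-4, -1))), Rational(1, 2)) = Pow(Add(-4524, Mul(Rational(7, 2), Rational(-1, 4))), Rational(1, 2)) = Pow(Add(-4524, Rational(-7, 8)), Rational(1, 2)) = Pow(Rational(-36199, 8), Rational(1, 2)) = Mul(Rational(1, 4), I, Pow(72398, Rational(1, 2)))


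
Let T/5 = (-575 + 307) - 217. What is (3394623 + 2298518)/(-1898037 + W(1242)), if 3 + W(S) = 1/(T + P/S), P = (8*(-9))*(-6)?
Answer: -317489394147/105847996703 ≈ -2.9995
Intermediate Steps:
T = -2425 (T = 5*((-575 + 307) - 217) = 5*(-268 - 217) = 5*(-485) = -2425)
P = 432 (P = -72*(-6) = 432)
W(S) = -3 + 1/(-2425 + 432/S)
(3394623 + 2298518)/(-1898037 + W(1242)) = (3394623 + 2298518)/(-1898037 + 4*(-324 + 1819*1242)/(432 - 2425*1242)) = 5693141/(-1898037 + 4*(-324 + 2259198)/(432 - 3011850)) = 5693141/(-1898037 + 4*2258874/(-3011418)) = 5693141/(-1898037 + 4*(-1/3011418)*2258874) = 5693141/(-1898037 - 167324/55767) = 5693141/(-105847996703/55767) = 5693141*(-55767/105847996703) = -317489394147/105847996703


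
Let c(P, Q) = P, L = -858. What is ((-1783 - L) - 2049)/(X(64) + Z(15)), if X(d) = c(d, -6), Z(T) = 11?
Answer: -2974/75 ≈ -39.653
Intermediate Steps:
X(d) = d
((-1783 - L) - 2049)/(X(64) + Z(15)) = ((-1783 - 1*(-858)) - 2049)/(64 + 11) = ((-1783 + 858) - 2049)/75 = (-925 - 2049)*(1/75) = -2974*1/75 = -2974/75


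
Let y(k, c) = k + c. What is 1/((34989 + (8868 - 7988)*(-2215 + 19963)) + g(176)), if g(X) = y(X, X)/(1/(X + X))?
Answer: 1/15777133 ≈ 6.3383e-8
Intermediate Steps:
y(k, c) = c + k
g(X) = 4*X**2 (g(X) = (X + X)/(1/(X + X)) = (2*X)/(1/(2*X)) = (2*X)/((1/(2*X))) = (2*X)*(2*X) = 4*X**2)
1/((34989 + (8868 - 7988)*(-2215 + 19963)) + g(176)) = 1/((34989 + (8868 - 7988)*(-2215 + 19963)) + 4*176**2) = 1/((34989 + 880*17748) + 4*30976) = 1/((34989 + 15618240) + 123904) = 1/(15653229 + 123904) = 1/15777133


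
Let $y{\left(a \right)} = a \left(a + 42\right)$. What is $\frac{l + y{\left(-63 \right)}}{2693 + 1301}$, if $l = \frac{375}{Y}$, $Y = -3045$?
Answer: $\frac{134272}{405391} \approx 0.33122$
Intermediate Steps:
$y{\left(a \right)} = a \left(42 + a\right)$
$l = - \frac{25}{203}$ ($l = \frac{375}{-3045} = 375 \left(- \frac{1}{3045}\right) = - \frac{25}{203} \approx -0.12315$)
$\frac{l + y{\left(-63 \right)}}{2693 + 1301} = \frac{- \frac{25}{203} - 63 \left(42 - 63\right)}{2693 + 1301} = \frac{- \frac{25}{203} - -1323}{3994} = \left(- \frac{25}{203} + 1323\right) \frac{1}{3994} = \frac{268544}{203} \cdot \frac{1}{3994} = \frac{134272}{405391}$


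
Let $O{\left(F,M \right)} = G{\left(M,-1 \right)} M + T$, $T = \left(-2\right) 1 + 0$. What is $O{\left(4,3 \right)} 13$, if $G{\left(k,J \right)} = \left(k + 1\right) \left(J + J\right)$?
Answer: $-338$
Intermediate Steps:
$G{\left(k,J \right)} = 2 J \left(1 + k\right)$ ($G{\left(k,J \right)} = \left(1 + k\right) 2 J = 2 J \left(1 + k\right)$)
$T = -2$ ($T = -2 + 0 = -2$)
$O{\left(F,M \right)} = -2 + M \left(-2 - 2 M\right)$ ($O{\left(F,M \right)} = 2 \left(-1\right) \left(1 + M\right) M - 2 = \left(-2 - 2 M\right) M - 2 = M \left(-2 - 2 M\right) - 2 = -2 + M \left(-2 - 2 M\right)$)
$O{\left(4,3 \right)} 13 = \left(-2 - 6 \left(1 + 3\right)\right) 13 = \left(-2 - 6 \cdot 4\right) 13 = \left(-2 - 24\right) 13 = \left(-26\right) 13 = -338$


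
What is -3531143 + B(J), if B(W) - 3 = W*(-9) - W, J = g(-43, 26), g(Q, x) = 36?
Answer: -3531500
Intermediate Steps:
J = 36
B(W) = 3 - 10*W (B(W) = 3 + (W*(-9) - W) = 3 + (-9*W - W) = 3 - 10*W)
-3531143 + B(J) = -3531143 + (3 - 10*36) = -3531143 + (3 - 360) = -3531143 - 357 = -3531500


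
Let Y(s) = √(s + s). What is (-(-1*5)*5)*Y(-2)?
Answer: 50*I ≈ 50.0*I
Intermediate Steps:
Y(s) = √2*√s (Y(s) = √(2*s) = √2*√s)
(-(-1*5)*5)*Y(-2) = (-(-1*5)*5)*(√2*√(-2)) = (-(-5)*5)*(√2*(I*√2)) = (-1*(-25))*(2*I) = 25*(2*I) = 50*I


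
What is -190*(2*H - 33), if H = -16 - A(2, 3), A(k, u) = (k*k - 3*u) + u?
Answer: 11590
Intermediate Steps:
A(k, u) = k² - 2*u (A(k, u) = (k² - 3*u) + u = k² - 2*u)
H = -14 (H = -16 - (2² - 2*3) = -16 - (4 - 6) = -16 - 1*(-2) = -16 + 2 = -14)
-190*(2*H - 33) = -190*(2*(-14) - 33) = -190*(-28 - 33) = -190*(-61) = 11590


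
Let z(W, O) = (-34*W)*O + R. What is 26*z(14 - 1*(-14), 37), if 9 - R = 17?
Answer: -916032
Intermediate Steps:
R = -8 (R = 9 - 1*17 = 9 - 17 = -8)
z(W, O) = -8 - 34*O*W (z(W, O) = (-34*W)*O - 8 = -34*O*W - 8 = -8 - 34*O*W)
26*z(14 - 1*(-14), 37) = 26*(-8 - 34*37*(14 - 1*(-14))) = 26*(-8 - 34*37*(14 + 14)) = 26*(-8 - 34*37*28) = 26*(-8 - 35224) = 26*(-35232) = -916032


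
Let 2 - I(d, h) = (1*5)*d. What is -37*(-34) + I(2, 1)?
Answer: 1250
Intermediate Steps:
I(d, h) = 2 - 5*d (I(d, h) = 2 - 1*5*d = 2 - 5*d)
-37*(-34) + I(2, 1) = -37*(-34) + (2 - 5*2) = 1258 + (2 - 10) = 1258 - 8 = 1250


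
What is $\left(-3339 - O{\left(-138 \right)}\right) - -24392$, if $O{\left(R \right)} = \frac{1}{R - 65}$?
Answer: $\frac{4273760}{203} \approx 21053.0$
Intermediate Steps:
$O{\left(R \right)} = \frac{1}{-65 + R}$
$\left(-3339 - O{\left(-138 \right)}\right) - -24392 = \left(-3339 - \frac{1}{-65 - 138}\right) - -24392 = \left(-3339 - \frac{1}{-203}\right) + 24392 = \left(-3339 - - \frac{1}{203}\right) + 24392 = \left(-3339 + \frac{1}{203}\right) + 24392 = - \frac{677816}{203} + 24392 = \frac{4273760}{203}$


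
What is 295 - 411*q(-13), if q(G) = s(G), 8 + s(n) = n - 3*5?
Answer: 15091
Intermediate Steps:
s(n) = -23 + n (s(n) = -8 + (n - 3*5) = -8 + (n - 15) = -8 + (-15 + n) = -23 + n)
q(G) = -23 + G
295 - 411*q(-13) = 295 - 411*(-23 - 13) = 295 - 411*(-36) = 295 + 14796 = 15091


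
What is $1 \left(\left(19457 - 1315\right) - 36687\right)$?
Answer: $-18545$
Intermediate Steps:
$1 \left(\left(19457 - 1315\right) - 36687\right) = 1 \left(18142 - 36687\right) = 1 \left(-18545\right) = -18545$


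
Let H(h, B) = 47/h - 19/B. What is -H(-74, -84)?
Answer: 1271/3108 ≈ 0.40894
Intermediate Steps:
H(h, B) = -19/B + 47/h
-H(-74, -84) = -(-19/(-84) + 47/(-74)) = -(-19*(-1/84) + 47*(-1/74)) = -(19/84 - 47/74) = -1*(-1271/3108) = 1271/3108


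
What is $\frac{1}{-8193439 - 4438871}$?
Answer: $- \frac{1}{12632310} \approx -7.9162 \cdot 10^{-8}$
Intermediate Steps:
$\frac{1}{-8193439 - 4438871} = \frac{1}{-12632310} = - \frac{1}{12632310}$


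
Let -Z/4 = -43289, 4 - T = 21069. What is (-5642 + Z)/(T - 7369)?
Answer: -27919/4739 ≈ -5.8913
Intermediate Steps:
T = -21065 (T = 4 - 1*21069 = 4 - 21069 = -21065)
Z = 173156 (Z = -4*(-43289) = 173156)
(-5642 + Z)/(T - 7369) = (-5642 + 173156)/(-21065 - 7369) = 167514/(-28434) = 167514*(-1/28434) = -27919/4739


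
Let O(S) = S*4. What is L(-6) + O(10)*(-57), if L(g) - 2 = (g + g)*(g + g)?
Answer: -2134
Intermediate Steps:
L(g) = 2 + 4*g**2 (L(g) = 2 + (g + g)*(g + g) = 2 + (2*g)*(2*g) = 2 + 4*g**2)
O(S) = 4*S
L(-6) + O(10)*(-57) = (2 + 4*(-6)**2) + (4*10)*(-57) = (2 + 4*36) + 40*(-57) = (2 + 144) - 2280 = 146 - 2280 = -2134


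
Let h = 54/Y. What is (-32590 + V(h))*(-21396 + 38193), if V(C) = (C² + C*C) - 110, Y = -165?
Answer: -151046033004/275 ≈ -5.4926e+8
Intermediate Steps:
h = -18/55 (h = 54/(-165) = 54*(-1/165) = -18/55 ≈ -0.32727)
V(C) = -110 + 2*C² (V(C) = (C² + C²) - 110 = 2*C² - 110 = -110 + 2*C²)
(-32590 + V(h))*(-21396 + 38193) = (-32590 + (-110 + 2*(-18/55)²))*(-21396 + 38193) = (-32590 + (-110 + 2*(324/3025)))*16797 = (-32590 + (-110 + 648/3025))*16797 = (-32590 - 332102/3025)*16797 = -98916852/3025*16797 = -151046033004/275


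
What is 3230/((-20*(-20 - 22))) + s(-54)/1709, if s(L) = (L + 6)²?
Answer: 745543/143556 ≈ 5.1934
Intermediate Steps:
s(L) = (6 + L)²
3230/((-20*(-20 - 22))) + s(-54)/1709 = 3230/((-20*(-20 - 22))) + (6 - 54)²/1709 = 3230/((-20*(-42))) + (-48)²*(1/1709) = 3230/840 + 2304*(1/1709) = 3230*(1/840) + 2304/1709 = 323/84 + 2304/1709 = 745543/143556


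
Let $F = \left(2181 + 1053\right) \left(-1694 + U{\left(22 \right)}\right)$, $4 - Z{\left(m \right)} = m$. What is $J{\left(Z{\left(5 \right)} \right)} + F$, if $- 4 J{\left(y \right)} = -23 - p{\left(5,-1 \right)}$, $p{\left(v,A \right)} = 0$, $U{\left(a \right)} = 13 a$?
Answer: $- \frac{18213865}{4} \approx -4.5535 \cdot 10^{6}$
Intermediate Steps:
$Z{\left(m \right)} = 4 - m$
$J{\left(y \right)} = \frac{23}{4}$ ($J{\left(y \right)} = - \frac{-23 - 0}{4} = - \frac{-23 + 0}{4} = \left(- \frac{1}{4}\right) \left(-23\right) = \frac{23}{4}$)
$F = -4553472$ ($F = \left(2181 + 1053\right) \left(-1694 + 13 \cdot 22\right) = 3234 \left(-1694 + 286\right) = 3234 \left(-1408\right) = -4553472$)
$J{\left(Z{\left(5 \right)} \right)} + F = \frac{23}{4} - 4553472 = - \frac{18213865}{4}$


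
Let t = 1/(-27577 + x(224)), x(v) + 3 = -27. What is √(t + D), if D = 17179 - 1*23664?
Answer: 2*I*√1235629937343/27607 ≈ 80.53*I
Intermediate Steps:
x(v) = -30 (x(v) = -3 - 27 = -30)
t = -1/27607 (t = 1/(-27577 - 30) = 1/(-27607) = -1/27607 ≈ -3.6223e-5)
D = -6485 (D = 17179 - 23664 = -6485)
√(t + D) = √(-1/27607 - 6485) = √(-179031396/27607) = 2*I*√1235629937343/27607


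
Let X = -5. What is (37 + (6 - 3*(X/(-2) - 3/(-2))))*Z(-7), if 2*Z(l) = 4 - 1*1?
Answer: 93/2 ≈ 46.500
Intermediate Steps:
Z(l) = 3/2 (Z(l) = (4 - 1*1)/2 = (4 - 1)/2 = (½)*3 = 3/2)
(37 + (6 - 3*(X/(-2) - 3/(-2))))*Z(-7) = (37 + (6 - 3*(-5/(-2) - 3/(-2))))*(3/2) = (37 + (6 - 3*(-5*(-½) - 3*(-½))))*(3/2) = (37 + (6 - 3*(5/2 + 3/2)))*(3/2) = (37 + (6 - 3*4))*(3/2) = (37 + (6 - 12))*(3/2) = (37 - 6)*(3/2) = 31*(3/2) = 93/2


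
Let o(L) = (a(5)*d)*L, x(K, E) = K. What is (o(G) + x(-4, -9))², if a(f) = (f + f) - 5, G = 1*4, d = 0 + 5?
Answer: 9216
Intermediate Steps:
d = 5
G = 4
a(f) = -5 + 2*f (a(f) = 2*f - 5 = -5 + 2*f)
o(L) = 25*L (o(L) = ((-5 + 2*5)*5)*L = ((-5 + 10)*5)*L = (5*5)*L = 25*L)
(o(G) + x(-4, -9))² = (25*4 - 4)² = (100 - 4)² = 96² = 9216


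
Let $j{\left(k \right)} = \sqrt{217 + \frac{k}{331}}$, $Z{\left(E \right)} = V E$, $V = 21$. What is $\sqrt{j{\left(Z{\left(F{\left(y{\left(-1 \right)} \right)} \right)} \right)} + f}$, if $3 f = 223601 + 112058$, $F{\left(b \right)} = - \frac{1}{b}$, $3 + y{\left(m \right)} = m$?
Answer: $\frac{\sqrt{441301628388 + 5958 \sqrt{95105899}}}{1986} \approx 334.52$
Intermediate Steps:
$y{\left(m \right)} = -3 + m$
$Z{\left(E \right)} = 21 E$
$j{\left(k \right)} = \sqrt{217 + \frac{k}{331}}$ ($j{\left(k \right)} = \sqrt{217 + k \frac{1}{331}} = \sqrt{217 + \frac{k}{331}}$)
$f = \frac{335659}{3}$ ($f = \frac{223601 + 112058}{3} = \frac{1}{3} \cdot 335659 = \frac{335659}{3} \approx 1.1189 \cdot 10^{5}$)
$\sqrt{j{\left(Z{\left(F{\left(y{\left(-1 \right)} \right)} \right)} \right)} + f} = \sqrt{\frac{\sqrt{23774737 + 331 \cdot 21 \left(- \frac{1}{-3 - 1}\right)}}{331} + \frac{335659}{3}} = \sqrt{\frac{\sqrt{23774737 + 331 \cdot 21 \left(- \frac{1}{-4}\right)}}{331} + \frac{335659}{3}} = \sqrt{\frac{\sqrt{23774737 + 331 \cdot 21 \left(\left(-1\right) \left(- \frac{1}{4}\right)\right)}}{331} + \frac{335659}{3}} = \sqrt{\frac{\sqrt{23774737 + 331 \cdot 21 \cdot \frac{1}{4}}}{331} + \frac{335659}{3}} = \sqrt{\frac{\sqrt{23774737 + 331 \cdot \frac{21}{4}}}{331} + \frac{335659}{3}} = \sqrt{\frac{\sqrt{23774737 + \frac{6951}{4}}}{331} + \frac{335659}{3}} = \sqrt{\frac{\sqrt{\frac{95105899}{4}}}{331} + \frac{335659}{3}} = \sqrt{\frac{\frac{1}{2} \sqrt{95105899}}{331} + \frac{335659}{3}} = \sqrt{\frac{\sqrt{95105899}}{662} + \frac{335659}{3}} = \sqrt{\frac{335659}{3} + \frac{\sqrt{95105899}}{662}}$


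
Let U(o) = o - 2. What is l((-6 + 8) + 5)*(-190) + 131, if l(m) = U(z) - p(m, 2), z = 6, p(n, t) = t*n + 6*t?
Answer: 4311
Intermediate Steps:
p(n, t) = 6*t + n*t (p(n, t) = n*t + 6*t = 6*t + n*t)
U(o) = -2 + o
l(m) = -8 - 2*m (l(m) = (-2 + 6) - 2*(6 + m) = 4 - (12 + 2*m) = 4 + (-12 - 2*m) = -8 - 2*m)
l((-6 + 8) + 5)*(-190) + 131 = (-8 - 2*((-6 + 8) + 5))*(-190) + 131 = (-8 - 2*(2 + 5))*(-190) + 131 = (-8 - 2*7)*(-190) + 131 = (-8 - 14)*(-190) + 131 = -22*(-190) + 131 = 4180 + 131 = 4311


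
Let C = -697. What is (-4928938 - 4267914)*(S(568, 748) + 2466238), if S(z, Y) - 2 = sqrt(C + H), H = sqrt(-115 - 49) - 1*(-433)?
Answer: -22681644276480 - 9196852*sqrt(-264 + 2*I*sqrt(41)) ≈ -2.2682e+13 - 1.4948e+8*I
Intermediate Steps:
H = 433 + 2*I*sqrt(41) (H = sqrt(-164) + 433 = 2*I*sqrt(41) + 433 = 433 + 2*I*sqrt(41) ≈ 433.0 + 12.806*I)
S(z, Y) = 2 + sqrt(-264 + 2*I*sqrt(41)) (S(z, Y) = 2 + sqrt(-697 + (433 + 2*I*sqrt(41))) = 2 + sqrt(-264 + 2*I*sqrt(41)))
(-4928938 - 4267914)*(S(568, 748) + 2466238) = (-4928938 - 4267914)*((2 + sqrt(-264 + 2*I*sqrt(41))) + 2466238) = -9196852*(2466240 + sqrt(-264 + 2*I*sqrt(41))) = -22681644276480 - 9196852*sqrt(-264 + 2*I*sqrt(41))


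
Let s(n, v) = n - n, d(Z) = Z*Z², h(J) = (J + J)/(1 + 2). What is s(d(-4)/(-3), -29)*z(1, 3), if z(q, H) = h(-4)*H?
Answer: 0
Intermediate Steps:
h(J) = 2*J/3 (h(J) = (2*J)/3 = (2*J)*(⅓) = 2*J/3)
d(Z) = Z³
z(q, H) = -8*H/3 (z(q, H) = ((⅔)*(-4))*H = -8*H/3)
s(n, v) = 0
s(d(-4)/(-3), -29)*z(1, 3) = 0*(-8/3*3) = 0*(-8) = 0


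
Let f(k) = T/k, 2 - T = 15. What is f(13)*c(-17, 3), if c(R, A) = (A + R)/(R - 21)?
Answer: -7/19 ≈ -0.36842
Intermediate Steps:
T = -13 (T = 2 - 1*15 = 2 - 15 = -13)
f(k) = -13/k
c(R, A) = (A + R)/(-21 + R)
f(13)*c(-17, 3) = (-13/13)*((3 - 17)/(-21 - 17)) = (-13*1/13)*(-14/(-38)) = -(-1)*(-14)/38 = -1*7/19 = -7/19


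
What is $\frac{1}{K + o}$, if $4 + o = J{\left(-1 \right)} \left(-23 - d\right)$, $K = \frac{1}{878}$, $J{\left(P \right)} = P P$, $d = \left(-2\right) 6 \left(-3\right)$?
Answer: $- \frac{878}{55313} \approx -0.015873$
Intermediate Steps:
$d = 36$ ($d = \left(-12\right) \left(-3\right) = 36$)
$J{\left(P \right)} = P^{2}$
$K = \frac{1}{878} \approx 0.001139$
$o = -63$ ($o = -4 + \left(-1\right)^{2} \left(-23 - 36\right) = -4 + 1 \left(-23 - 36\right) = -4 + 1 \left(-59\right) = -4 - 59 = -63$)
$\frac{1}{K + o} = \frac{1}{\frac{1}{878} - 63} = \frac{1}{- \frac{55313}{878}} = - \frac{878}{55313}$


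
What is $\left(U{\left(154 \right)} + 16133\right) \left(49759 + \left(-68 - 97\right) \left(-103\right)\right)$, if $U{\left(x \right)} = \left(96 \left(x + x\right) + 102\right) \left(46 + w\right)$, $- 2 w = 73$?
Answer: $19892558492$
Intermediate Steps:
$w = - \frac{73}{2}$ ($w = \left(- \frac{1}{2}\right) 73 = - \frac{73}{2} \approx -36.5$)
$U{\left(x \right)} = 969 + 1824 x$ ($U{\left(x \right)} = \left(96 \left(x + x\right) + 102\right) \left(46 - \frac{73}{2}\right) = \left(96 \cdot 2 x + 102\right) \frac{19}{2} = \left(192 x + 102\right) \frac{19}{2} = \left(102 + 192 x\right) \frac{19}{2} = 969 + 1824 x$)
$\left(U{\left(154 \right)} + 16133\right) \left(49759 + \left(-68 - 97\right) \left(-103\right)\right) = \left(\left(969 + 1824 \cdot 154\right) + 16133\right) \left(49759 + \left(-68 - 97\right) \left(-103\right)\right) = \left(\left(969 + 280896\right) + 16133\right) \left(49759 - -16995\right) = \left(281865 + 16133\right) \left(49759 + 16995\right) = 297998 \cdot 66754 = 19892558492$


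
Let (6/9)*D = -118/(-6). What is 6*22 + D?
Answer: 323/2 ≈ 161.50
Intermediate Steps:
D = 59/2 (D = 3*(-118/(-6))/2 = 3*(-118*(-⅙))/2 = (3/2)*(59/3) = 59/2 ≈ 29.500)
6*22 + D = 6*22 + 59/2 = 132 + 59/2 = 323/2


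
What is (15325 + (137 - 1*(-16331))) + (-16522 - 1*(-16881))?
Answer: 32152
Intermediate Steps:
(15325 + (137 - 1*(-16331))) + (-16522 - 1*(-16881)) = (15325 + (137 + 16331)) + (-16522 + 16881) = (15325 + 16468) + 359 = 31793 + 359 = 32152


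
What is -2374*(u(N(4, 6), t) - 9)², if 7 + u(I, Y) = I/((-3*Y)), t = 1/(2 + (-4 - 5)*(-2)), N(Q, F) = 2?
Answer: -18384256/9 ≈ -2.0427e+6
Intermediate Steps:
t = 1/20 (t = 1/(2 - 9*(-2)) = 1/(2 + 18) = 1/20 ≈ 0.050000)
u(I, Y) = -7 - I/(3*Y) (u(I, Y) = -7 + I/((-3*Y)) = -7 + I*(-1/(3*Y)) = -7 - I/(3*Y))
-2374*(u(N(4, 6), t) - 9)² = -2374*((-7 - ⅓*2/1/20) - 9)² = -2374*((-7 - ⅓*2*20) - 9)² = -2374*((-7 - 40/3) - 9)² = -2374*(-61/3 - 9)² = -2374*(-88/3)² = -2374*7744/9 = -18384256/9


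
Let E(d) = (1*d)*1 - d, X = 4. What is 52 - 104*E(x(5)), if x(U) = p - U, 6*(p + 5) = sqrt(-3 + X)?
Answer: 52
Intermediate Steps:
p = -29/6 (p = -5 + sqrt(-3 + 4)/6 = -5 + sqrt(1)/6 = -5 + (1/6)*1 = -5 + 1/6 = -29/6 ≈ -4.8333)
x(U) = -29/6 - U
E(d) = 0 (E(d) = d*1 - d = d - d = 0)
52 - 104*E(x(5)) = 52 - 104*0 = 52 + 0 = 52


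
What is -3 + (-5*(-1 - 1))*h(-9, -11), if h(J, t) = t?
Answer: -113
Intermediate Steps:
-3 + (-5*(-1 - 1))*h(-9, -11) = -3 - 5*(-1 - 1)*(-11) = -3 - 5*(-2)*(-11) = -3 + 10*(-11) = -3 - 110 = -113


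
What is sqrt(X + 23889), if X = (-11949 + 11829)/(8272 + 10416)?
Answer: 3*sqrt(905276066)/584 ≈ 154.56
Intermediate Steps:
X = -15/2336 (X = -120/18688 = -120*1/18688 = -15/2336 ≈ -0.0064212)
sqrt(X + 23889) = sqrt(-15/2336 + 23889) = sqrt(55804689/2336) = 3*sqrt(905276066)/584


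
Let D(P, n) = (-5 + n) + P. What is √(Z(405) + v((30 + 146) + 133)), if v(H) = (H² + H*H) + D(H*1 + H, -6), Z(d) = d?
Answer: √191974 ≈ 438.15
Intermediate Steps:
D(P, n) = -5 + P + n
v(H) = -11 + 2*H + 2*H² (v(H) = (H² + H*H) + (-5 + (H*1 + H) - 6) = (H² + H²) + (-5 + (H + H) - 6) = 2*H² + (-5 + 2*H - 6) = 2*H² + (-11 + 2*H) = -11 + 2*H + 2*H²)
√(Z(405) + v((30 + 146) + 133)) = √(405 + (-11 + 2*((30 + 146) + 133) + 2*((30 + 146) + 133)²)) = √(405 + (-11 + 2*(176 + 133) + 2*(176 + 133)²)) = √(405 + (-11 + 2*309 + 2*309²)) = √(405 + (-11 + 618 + 2*95481)) = √(405 + (-11 + 618 + 190962)) = √(405 + 191569) = √191974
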